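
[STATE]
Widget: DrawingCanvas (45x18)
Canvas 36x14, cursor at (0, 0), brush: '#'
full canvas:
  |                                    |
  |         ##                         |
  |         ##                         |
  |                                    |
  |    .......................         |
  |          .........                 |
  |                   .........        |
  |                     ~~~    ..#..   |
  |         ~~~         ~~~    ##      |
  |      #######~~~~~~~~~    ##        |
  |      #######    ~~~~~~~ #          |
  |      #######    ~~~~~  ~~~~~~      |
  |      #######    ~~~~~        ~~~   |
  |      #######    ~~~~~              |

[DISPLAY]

+                                            
         ##                                  
         ##                                  
                                             
    .......................                  
          .........                          
                   .........                 
                     ~~~    ..#..            
         ~~~         ~~~    ##               
      #######~~~~~~~~~    ##                 
      #######    ~~~~~~~ #                   
      #######    ~~~~~  ~~~~~~               
      #######    ~~~~~        ~~~            
      #######    ~~~~~                       
                                             
                                             
                                             
                                             


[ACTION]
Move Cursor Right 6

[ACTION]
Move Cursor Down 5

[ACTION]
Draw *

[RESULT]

                                             
         ##                                  
         ##                                  
                                             
    .......................                  
      *   .........                          
                   .........                 
                     ~~~    ..#..            
         ~~~         ~~~    ##               
      #######~~~~~~~~~    ##                 
      #######    ~~~~~~~ #                   
      #######    ~~~~~  ~~~~~~               
      #######    ~~~~~        ~~~            
      #######    ~~~~~                       
                                             
                                             
                                             
                                             


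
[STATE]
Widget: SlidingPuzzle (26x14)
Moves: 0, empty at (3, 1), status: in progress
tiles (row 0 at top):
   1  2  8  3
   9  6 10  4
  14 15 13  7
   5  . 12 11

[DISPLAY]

┌────┬────┬────┬────┐     
│  1 │  2 │  8 │  3 │     
├────┼────┼────┼────┤     
│  9 │  6 │ 10 │  4 │     
├────┼────┼────┼────┤     
│ 14 │ 15 │ 13 │  7 │     
├────┼────┼────┼────┤     
│  5 │    │ 12 │ 11 │     
└────┴────┴────┴────┘     
Moves: 0                  
                          
                          
                          
                          


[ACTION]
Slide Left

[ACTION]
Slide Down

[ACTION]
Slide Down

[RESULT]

┌────┬────┬────┬────┐     
│  1 │  2 │  8 │  3 │     
├────┼────┼────┼────┤     
│  9 │  6 │    │  4 │     
├────┼────┼────┼────┤     
│ 14 │ 15 │ 10 │  7 │     
├────┼────┼────┼────┤     
│  5 │ 12 │ 13 │ 11 │     
└────┴────┴────┴────┘     
Moves: 3                  
                          
                          
                          
                          


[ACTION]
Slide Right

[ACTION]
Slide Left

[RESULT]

┌────┬────┬────┬────┐     
│  1 │  2 │  8 │  3 │     
├────┼────┼────┼────┤     
│  9 │  6 │    │  4 │     
├────┼────┼────┼────┤     
│ 14 │ 15 │ 10 │  7 │     
├────┼────┼────┼────┤     
│  5 │ 12 │ 13 │ 11 │     
└────┴────┴────┴────┘     
Moves: 5                  
                          
                          
                          
                          


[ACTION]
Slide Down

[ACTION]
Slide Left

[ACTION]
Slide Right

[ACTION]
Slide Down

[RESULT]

┌────┬────┬────┬────┐     
│  1 │  2 │    │  3 │     
├────┼────┼────┼────┤     
│  9 │  6 │  8 │  4 │     
├────┼────┼────┼────┤     
│ 14 │ 15 │ 10 │  7 │     
├────┼────┼────┼────┤     
│  5 │ 12 │ 13 │ 11 │     
└────┴────┴────┴────┘     
Moves: 8                  
                          
                          
                          
                          


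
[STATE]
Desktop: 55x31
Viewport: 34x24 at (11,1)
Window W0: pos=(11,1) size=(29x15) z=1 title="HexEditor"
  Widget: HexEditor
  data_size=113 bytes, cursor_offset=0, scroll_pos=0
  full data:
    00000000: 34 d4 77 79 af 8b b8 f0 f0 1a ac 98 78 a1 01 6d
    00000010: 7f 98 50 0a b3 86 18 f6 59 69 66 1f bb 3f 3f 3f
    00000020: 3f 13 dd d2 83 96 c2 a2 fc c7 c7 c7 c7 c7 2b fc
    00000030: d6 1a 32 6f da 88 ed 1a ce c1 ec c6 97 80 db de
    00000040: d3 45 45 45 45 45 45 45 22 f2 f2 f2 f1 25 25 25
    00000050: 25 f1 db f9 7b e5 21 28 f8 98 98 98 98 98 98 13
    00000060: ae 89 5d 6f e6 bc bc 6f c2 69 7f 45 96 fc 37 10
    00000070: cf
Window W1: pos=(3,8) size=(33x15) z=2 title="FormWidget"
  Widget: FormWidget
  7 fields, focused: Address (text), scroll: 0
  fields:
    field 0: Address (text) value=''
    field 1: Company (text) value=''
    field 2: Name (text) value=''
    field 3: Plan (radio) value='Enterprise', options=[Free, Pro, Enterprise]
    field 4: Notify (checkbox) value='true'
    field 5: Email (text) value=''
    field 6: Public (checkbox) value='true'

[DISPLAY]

┏━━━━━━━━━━━━━━━━━━━━━━━━━━━┓     
┃ HexEditor                 ┃     
┠───────────────────────────┨     
┃00000000  34 d4 77 79 af 8b┃     
┃00000010  7f 98 50 0a b3 86┃     
┃00000020  3f 13 dd d2 83 96┃     
┃00000030  d6 1a 32 6f da 88┃     
━━━━━━━━━━━━━━━━━━━━━━━━┓ 45┃     
dget                    ┃ e5┃     
────────────────────────┨ bc┃     
ss:    [               ]┃   ┃     
ny:    [               ]┃   ┃     
       [               ]┃   ┃     
       ( ) Free  ( ) Pro┃   ┃     
y:     [x]              ┃━━━┛     
:      [               ]┃         
c:     [x]              ┃         
                        ┃         
                        ┃         
                        ┃         
                        ┃         
━━━━━━━━━━━━━━━━━━━━━━━━┛         
                                  
                                  


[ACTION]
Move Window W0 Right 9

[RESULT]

         ┏━━━━━━━━━━━━━━━━━━━━━━━━
         ┃ HexEditor              
         ┠────────────────────────
         ┃00000000  34 d4 77 79 af
         ┃00000010  7f 98 50 0a b3
         ┃00000020  3f 13 dd d2 83
         ┃00000030  d6 1a 32 6f da
━━━━━━━━━━━━━━━━━━━━━━━━┓ 45 45 45
dget                    ┃ db f9 7b
────────────────────────┨ 5d 6f e6
ss:    [               ]┃         
ny:    [               ]┃         
       [               ]┃         
       ( ) Free  ( ) Pro┃         
y:     [x]              ┃━━━━━━━━━
:      [               ]┃         
c:     [x]              ┃         
                        ┃         
                        ┃         
                        ┃         
                        ┃         
━━━━━━━━━━━━━━━━━━━━━━━━┛         
                                  
                                  


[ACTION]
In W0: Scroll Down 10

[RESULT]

         ┏━━━━━━━━━━━━━━━━━━━━━━━━
         ┃ HexEditor              
         ┠────────────────────────
         ┃00000070  cf            
         ┃                        
         ┃                        
         ┃                        
━━━━━━━━━━━━━━━━━━━━━━━━┓         
dget                    ┃         
────────────────────────┨         
ss:    [               ]┃         
ny:    [               ]┃         
       [               ]┃         
       ( ) Free  ( ) Pro┃         
y:     [x]              ┃━━━━━━━━━
:      [               ]┃         
c:     [x]              ┃         
                        ┃         
                        ┃         
                        ┃         
                        ┃         
━━━━━━━━━━━━━━━━━━━━━━━━┛         
                                  
                                  


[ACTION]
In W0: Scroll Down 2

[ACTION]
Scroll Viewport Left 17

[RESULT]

                    ┏━━━━━━━━━━━━━
                    ┃ HexEditor   
                    ┠─────────────
                    ┃00000070  cf 
                    ┃             
                    ┃             
                    ┃             
   ┏━━━━━━━━━━━━━━━━━━━━━━━━━━━━━━
   ┃ FormWidget                   
   ┠──────────────────────────────
   ┃> Address:    [               
   ┃  Company:    [               
   ┃  Name:       [               
   ┃  Plan:       ( ) Free  ( ) Pr
   ┃  Notify:     [x]             
   ┃  Email:      [               
   ┃  Public:     [x]             
   ┃                              
   ┃                              
   ┃                              
   ┃                              
   ┗━━━━━━━━━━━━━━━━━━━━━━━━━━━━━━
                                  
                                  


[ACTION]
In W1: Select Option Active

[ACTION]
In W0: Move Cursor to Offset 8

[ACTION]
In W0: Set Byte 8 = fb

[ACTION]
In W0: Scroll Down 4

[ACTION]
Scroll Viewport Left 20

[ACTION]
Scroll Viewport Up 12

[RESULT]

                                  
                    ┏━━━━━━━━━━━━━
                    ┃ HexEditor   
                    ┠─────────────
                    ┃00000070  cf 
                    ┃             
                    ┃             
                    ┃             
   ┏━━━━━━━━━━━━━━━━━━━━━━━━━━━━━━
   ┃ FormWidget                   
   ┠──────────────────────────────
   ┃> Address:    [               
   ┃  Company:    [               
   ┃  Name:       [               
   ┃  Plan:       ( ) Free  ( ) Pr
   ┃  Notify:     [x]             
   ┃  Email:      [               
   ┃  Public:     [x]             
   ┃                              
   ┃                              
   ┃                              
   ┃                              
   ┗━━━━━━━━━━━━━━━━━━━━━━━━━━━━━━
                                  


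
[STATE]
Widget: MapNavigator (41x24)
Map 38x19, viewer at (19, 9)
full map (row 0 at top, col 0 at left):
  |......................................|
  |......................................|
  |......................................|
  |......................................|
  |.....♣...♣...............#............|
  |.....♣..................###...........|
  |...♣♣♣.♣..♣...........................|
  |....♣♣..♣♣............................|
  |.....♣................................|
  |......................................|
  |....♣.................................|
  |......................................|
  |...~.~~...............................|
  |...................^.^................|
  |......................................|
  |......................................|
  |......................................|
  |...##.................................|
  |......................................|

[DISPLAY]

                                         
                                         
                                         
 ......................................  
 ......................................  
 ......................................  
 ......................................  
 .....♣...♣...............#............  
 .....♣..................###...........  
 ...♣♣♣.♣..♣...........................  
 ....♣♣..♣♣............................  
 .....♣................................  
 ...................@..................  
 ....♣.................................  
 ......................................  
 ...~.~~...............................  
 ...................^.^................  
 ......................................  
 ......................................  
 ......................................  
 ...##.................................  
 ......................................  
                                         
                                         


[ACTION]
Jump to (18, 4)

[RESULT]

                                         
                                         
                                         
                                         
                                         
                                         
                                         
                                         
  ...................................... 
  ...................................... 
  ...................................... 
  ...................................... 
  .....♣...♣........@......#............ 
  .....♣..................###........... 
  ...♣♣♣.♣..♣........................... 
  ....♣♣..♣♣............................ 
  .....♣................................ 
  ...................................... 
  ....♣................................. 
  ...................................... 
  ...~.~~............................... 
  ...................^.^................ 
  ...................................... 
  ...................................... 


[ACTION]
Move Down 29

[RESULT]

  ...♣♣♣.♣..♣........................... 
  ....♣♣..♣♣............................ 
  .....♣................................ 
  ...................................... 
  ....♣................................. 
  ...................................... 
  ...~.~~............................... 
  ...................^.^................ 
  ...................................... 
  ...................................... 
  ...................................... 
  ...##................................. 
  ..................@................... 
                                         
                                         
                                         
                                         
                                         
                                         
                                         
                                         
                                         
                                         
                                         


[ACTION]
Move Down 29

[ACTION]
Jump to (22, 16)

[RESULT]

...♣...♣...............#............     
...♣..................###...........     
.♣♣♣.♣..♣...........................     
..♣♣..♣♣............................     
...♣................................     
....................................     
..♣.................................     
....................................     
.~.~~...............................     
.................^.^................     
....................................     
....................................     
....................@...............     
.##.................................     
....................................     
                                         
                                         
                                         
                                         
                                         
                                         
                                         
                                         
                                         


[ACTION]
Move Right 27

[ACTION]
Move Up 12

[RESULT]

                                         
                                         
                                         
                                         
                                         
                                         
                                         
                                         
.....................                    
.....................                    
.....................                    
.....................                    
........#...........@                    
.......###...........                    
.....................                    
.....................                    
.....................                    
.....................                    
.....................                    
.....................                    
.....................                    
..^.^................                    
.....................                    
.....................                    


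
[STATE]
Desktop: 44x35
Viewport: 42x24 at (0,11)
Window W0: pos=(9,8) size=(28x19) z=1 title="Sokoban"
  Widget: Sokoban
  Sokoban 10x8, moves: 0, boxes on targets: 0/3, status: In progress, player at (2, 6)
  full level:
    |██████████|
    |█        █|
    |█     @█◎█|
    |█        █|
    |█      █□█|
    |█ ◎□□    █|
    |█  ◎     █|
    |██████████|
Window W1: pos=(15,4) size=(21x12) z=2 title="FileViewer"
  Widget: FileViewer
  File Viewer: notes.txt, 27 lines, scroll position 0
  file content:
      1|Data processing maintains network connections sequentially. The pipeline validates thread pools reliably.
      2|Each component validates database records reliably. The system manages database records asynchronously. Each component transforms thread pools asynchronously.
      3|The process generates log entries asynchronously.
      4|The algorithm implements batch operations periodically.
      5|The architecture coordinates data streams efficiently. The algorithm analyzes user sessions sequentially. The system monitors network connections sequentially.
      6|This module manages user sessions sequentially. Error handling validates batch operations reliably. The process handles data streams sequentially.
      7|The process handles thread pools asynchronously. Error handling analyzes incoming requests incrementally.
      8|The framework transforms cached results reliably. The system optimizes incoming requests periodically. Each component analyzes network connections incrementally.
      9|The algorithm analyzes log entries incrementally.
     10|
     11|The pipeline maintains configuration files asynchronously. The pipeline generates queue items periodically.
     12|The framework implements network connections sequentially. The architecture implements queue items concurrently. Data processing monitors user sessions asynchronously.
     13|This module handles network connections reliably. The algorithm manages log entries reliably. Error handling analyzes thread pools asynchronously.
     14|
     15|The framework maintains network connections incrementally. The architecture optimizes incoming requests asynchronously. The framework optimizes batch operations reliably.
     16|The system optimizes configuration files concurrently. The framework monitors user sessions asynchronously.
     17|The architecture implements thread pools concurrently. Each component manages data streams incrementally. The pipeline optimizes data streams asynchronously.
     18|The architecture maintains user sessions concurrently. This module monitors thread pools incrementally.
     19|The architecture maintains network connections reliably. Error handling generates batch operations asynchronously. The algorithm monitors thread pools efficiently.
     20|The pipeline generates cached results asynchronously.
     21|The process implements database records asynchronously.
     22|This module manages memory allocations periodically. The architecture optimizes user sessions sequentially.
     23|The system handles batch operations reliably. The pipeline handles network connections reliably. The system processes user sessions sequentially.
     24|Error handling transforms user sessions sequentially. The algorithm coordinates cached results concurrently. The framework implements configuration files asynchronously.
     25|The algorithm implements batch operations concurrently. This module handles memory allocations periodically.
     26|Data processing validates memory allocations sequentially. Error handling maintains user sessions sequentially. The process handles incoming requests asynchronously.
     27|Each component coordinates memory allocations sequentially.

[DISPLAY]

         ┃█████┃The architecture c░┃┃     
         ┃█    ┃This module manage░┃┃     
         ┃█    ┃The process handle░┃┃     
         ┃█    ┃The framework tran▼┃┃     
         ┃█    ┗━━━━━━━━━━━━━━━━━━━┛┃     
         ┃█ ◎□□    █                ┃     
         ┃█  ◎     █                ┃     
         ┃██████████                ┃     
         ┃Moves: 0  0/3             ┃     
         ┃                          ┃     
         ┃                          ┃     
         ┃                          ┃     
         ┃                          ┃     
         ┃                          ┃     
         ┃                          ┃     
         ┗━━━━━━━━━━━━━━━━━━━━━━━━━━┛     
                                          
                                          
                                          
                                          
                                          
                                          
                                          
                                          


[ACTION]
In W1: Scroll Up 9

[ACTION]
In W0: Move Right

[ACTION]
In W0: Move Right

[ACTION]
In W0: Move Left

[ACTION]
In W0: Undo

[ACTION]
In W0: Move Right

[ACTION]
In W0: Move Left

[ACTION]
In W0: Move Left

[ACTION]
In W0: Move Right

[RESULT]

         ┃█████┃The architecture c░┃┃     
         ┃█    ┃This module manage░┃┃     
         ┃█    ┃The process handle░┃┃     
         ┃█    ┃The framework tran▼┃┃     
         ┃█    ┗━━━━━━━━━━━━━━━━━━━┛┃     
         ┃█ ◎□□    █                ┃     
         ┃█  ◎     █                ┃     
         ┃██████████                ┃     
         ┃Moves: 3  0/3             ┃     
         ┃                          ┃     
         ┃                          ┃     
         ┃                          ┃     
         ┃                          ┃     
         ┃                          ┃     
         ┃                          ┃     
         ┗━━━━━━━━━━━━━━━━━━━━━━━━━━┛     
                                          
                                          
                                          
                                          
                                          
                                          
                                          
                                          


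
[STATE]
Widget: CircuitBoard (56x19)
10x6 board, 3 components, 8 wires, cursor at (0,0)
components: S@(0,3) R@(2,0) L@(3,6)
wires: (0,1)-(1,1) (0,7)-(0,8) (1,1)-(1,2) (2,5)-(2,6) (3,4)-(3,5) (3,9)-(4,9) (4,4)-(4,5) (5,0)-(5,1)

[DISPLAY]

   0 1 2 3 4 5 6 7 8 9                                  
0  [.]  ·       S               · ─ ·                   
        │                                               
1       · ─ ·                                           
                                                        
2   R                   · ─ ·                           
                                                        
3                   · ─ ·   L           ·               
                                        │               
4                   · ─ ·               ·               
                                                        
5   · ─ ·                                               
Cursor: (0,0)                                           
                                                        
                                                        
                                                        
                                                        
                                                        
                                                        


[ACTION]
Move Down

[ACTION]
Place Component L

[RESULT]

   0 1 2 3 4 5 6 7 8 9                                  
0       ·       S               · ─ ·                   
        │                                               
1  [L]  · ─ ·                                           
                                                        
2   R                   · ─ ·                           
                                                        
3                   · ─ ·   L           ·               
                                        │               
4                   · ─ ·               ·               
                                                        
5   · ─ ·                                               
Cursor: (1,0)                                           
                                                        
                                                        
                                                        
                                                        
                                                        
                                                        


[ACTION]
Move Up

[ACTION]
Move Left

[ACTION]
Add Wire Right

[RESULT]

   0 1 2 3 4 5 6 7 8 9                                  
0  [.]─ ·       S               · ─ ·                   
        │                                               
1   L   · ─ ·                                           
                                                        
2   R                   · ─ ·                           
                                                        
3                   · ─ ·   L           ·               
                                        │               
4                   · ─ ·               ·               
                                                        
5   · ─ ·                                               
Cursor: (0,0)                                           
                                                        
                                                        
                                                        
                                                        
                                                        
                                                        


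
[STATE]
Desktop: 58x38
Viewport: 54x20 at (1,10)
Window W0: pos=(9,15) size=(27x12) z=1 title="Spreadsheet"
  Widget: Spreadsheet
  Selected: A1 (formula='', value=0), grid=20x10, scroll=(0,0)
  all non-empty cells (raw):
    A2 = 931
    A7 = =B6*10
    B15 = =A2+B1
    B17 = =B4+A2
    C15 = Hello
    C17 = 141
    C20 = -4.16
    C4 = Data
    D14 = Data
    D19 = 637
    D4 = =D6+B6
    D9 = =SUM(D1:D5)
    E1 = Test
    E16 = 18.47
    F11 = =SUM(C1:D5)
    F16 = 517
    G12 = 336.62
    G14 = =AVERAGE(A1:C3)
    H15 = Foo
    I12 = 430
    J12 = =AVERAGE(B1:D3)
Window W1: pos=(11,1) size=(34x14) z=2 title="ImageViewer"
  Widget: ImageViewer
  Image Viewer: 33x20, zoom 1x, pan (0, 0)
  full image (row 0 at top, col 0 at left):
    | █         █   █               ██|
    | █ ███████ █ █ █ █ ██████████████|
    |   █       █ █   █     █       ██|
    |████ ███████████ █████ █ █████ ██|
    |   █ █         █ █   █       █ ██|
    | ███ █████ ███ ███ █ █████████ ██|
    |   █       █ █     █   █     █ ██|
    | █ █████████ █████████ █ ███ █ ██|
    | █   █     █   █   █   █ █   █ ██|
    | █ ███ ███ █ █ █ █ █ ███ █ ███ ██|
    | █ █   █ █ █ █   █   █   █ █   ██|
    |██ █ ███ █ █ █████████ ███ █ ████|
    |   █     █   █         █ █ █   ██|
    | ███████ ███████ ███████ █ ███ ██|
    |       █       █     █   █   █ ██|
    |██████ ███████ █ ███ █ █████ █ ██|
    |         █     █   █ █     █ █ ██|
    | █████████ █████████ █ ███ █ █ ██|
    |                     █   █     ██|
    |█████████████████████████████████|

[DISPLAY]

          ┃   █       █ █     █   █     █ █┃          
          ┃ █ █████████ █████████ █ ███ █ █┃          
          ┃ █   █     █   █   █   █ █   █ █┃          
          ┃ █ ███ ███ █ █ █ █ █ ███ █ ███ █┃          
          ┗━━━━━━━━━━━━━━━━━━━━━━━━━━━━━━━━┛          
        ┏━━━━━━━━━━━━━━━━━━━━━━━━━┓                   
        ┃ Spreadsheet             ┃                   
        ┠─────────────────────────┨                   
        ┃A1:                      ┃                   
        ┃       A       B       C ┃                   
        ┃-------------------------┃                   
        ┃  1      [0]       0     ┃                   
        ┃  2      931       0     ┃                   
        ┃  3        0       0     ┃                   
        ┃  4        0       0Data ┃                   
        ┃  5        0       0     ┃                   
        ┗━━━━━━━━━━━━━━━━━━━━━━━━━┛                   
                                                      
                                                      
                                                      


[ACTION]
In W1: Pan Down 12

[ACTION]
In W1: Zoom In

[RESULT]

          ┃  ██  ██████  ██████  ██  ██  ██┃          
          ┃  ██  ██████  ██████  ██  ██  ██┃          
          ┃  ██  ██      ██  ██  ██  ██    ┃          
          ┃  ██  ██      ██  ██  ██  ██    ┃          
          ┗━━━━━━━━━━━━━━━━━━━━━━━━━━━━━━━━┛          
        ┏━━━━━━━━━━━━━━━━━━━━━━━━━┓                   
        ┃ Spreadsheet             ┃                   
        ┠─────────────────────────┨                   
        ┃A1:                      ┃                   
        ┃       A       B       C ┃                   
        ┃-------------------------┃                   
        ┃  1      [0]       0     ┃                   
        ┃  2      931       0     ┃                   
        ┃  3        0       0     ┃                   
        ┃  4        0       0Data ┃                   
        ┃  5        0       0     ┃                   
        ┗━━━━━━━━━━━━━━━━━━━━━━━━━┛                   
                                                      
                                                      
                                                      


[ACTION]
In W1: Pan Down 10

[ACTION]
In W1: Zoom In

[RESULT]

          ┃   ███   █████████   █████████  ┃          
          ┃   ███   █████████   █████████  ┃          
          ┃   ███   ███         ███   ███  ┃          
          ┃   ███   ███         ███   ███  ┃          
          ┗━━━━━━━━━━━━━━━━━━━━━━━━━━━━━━━━┛          
        ┏━━━━━━━━━━━━━━━━━━━━━━━━━┓                   
        ┃ Spreadsheet             ┃                   
        ┠─────────────────────────┨                   
        ┃A1:                      ┃                   
        ┃       A       B       C ┃                   
        ┃-------------------------┃                   
        ┃  1      [0]       0     ┃                   
        ┃  2      931       0     ┃                   
        ┃  3        0       0     ┃                   
        ┃  4        0       0Data ┃                   
        ┃  5        0       0     ┃                   
        ┗━━━━━━━━━━━━━━━━━━━━━━━━━┛                   
                                                      
                                                      
                                                      


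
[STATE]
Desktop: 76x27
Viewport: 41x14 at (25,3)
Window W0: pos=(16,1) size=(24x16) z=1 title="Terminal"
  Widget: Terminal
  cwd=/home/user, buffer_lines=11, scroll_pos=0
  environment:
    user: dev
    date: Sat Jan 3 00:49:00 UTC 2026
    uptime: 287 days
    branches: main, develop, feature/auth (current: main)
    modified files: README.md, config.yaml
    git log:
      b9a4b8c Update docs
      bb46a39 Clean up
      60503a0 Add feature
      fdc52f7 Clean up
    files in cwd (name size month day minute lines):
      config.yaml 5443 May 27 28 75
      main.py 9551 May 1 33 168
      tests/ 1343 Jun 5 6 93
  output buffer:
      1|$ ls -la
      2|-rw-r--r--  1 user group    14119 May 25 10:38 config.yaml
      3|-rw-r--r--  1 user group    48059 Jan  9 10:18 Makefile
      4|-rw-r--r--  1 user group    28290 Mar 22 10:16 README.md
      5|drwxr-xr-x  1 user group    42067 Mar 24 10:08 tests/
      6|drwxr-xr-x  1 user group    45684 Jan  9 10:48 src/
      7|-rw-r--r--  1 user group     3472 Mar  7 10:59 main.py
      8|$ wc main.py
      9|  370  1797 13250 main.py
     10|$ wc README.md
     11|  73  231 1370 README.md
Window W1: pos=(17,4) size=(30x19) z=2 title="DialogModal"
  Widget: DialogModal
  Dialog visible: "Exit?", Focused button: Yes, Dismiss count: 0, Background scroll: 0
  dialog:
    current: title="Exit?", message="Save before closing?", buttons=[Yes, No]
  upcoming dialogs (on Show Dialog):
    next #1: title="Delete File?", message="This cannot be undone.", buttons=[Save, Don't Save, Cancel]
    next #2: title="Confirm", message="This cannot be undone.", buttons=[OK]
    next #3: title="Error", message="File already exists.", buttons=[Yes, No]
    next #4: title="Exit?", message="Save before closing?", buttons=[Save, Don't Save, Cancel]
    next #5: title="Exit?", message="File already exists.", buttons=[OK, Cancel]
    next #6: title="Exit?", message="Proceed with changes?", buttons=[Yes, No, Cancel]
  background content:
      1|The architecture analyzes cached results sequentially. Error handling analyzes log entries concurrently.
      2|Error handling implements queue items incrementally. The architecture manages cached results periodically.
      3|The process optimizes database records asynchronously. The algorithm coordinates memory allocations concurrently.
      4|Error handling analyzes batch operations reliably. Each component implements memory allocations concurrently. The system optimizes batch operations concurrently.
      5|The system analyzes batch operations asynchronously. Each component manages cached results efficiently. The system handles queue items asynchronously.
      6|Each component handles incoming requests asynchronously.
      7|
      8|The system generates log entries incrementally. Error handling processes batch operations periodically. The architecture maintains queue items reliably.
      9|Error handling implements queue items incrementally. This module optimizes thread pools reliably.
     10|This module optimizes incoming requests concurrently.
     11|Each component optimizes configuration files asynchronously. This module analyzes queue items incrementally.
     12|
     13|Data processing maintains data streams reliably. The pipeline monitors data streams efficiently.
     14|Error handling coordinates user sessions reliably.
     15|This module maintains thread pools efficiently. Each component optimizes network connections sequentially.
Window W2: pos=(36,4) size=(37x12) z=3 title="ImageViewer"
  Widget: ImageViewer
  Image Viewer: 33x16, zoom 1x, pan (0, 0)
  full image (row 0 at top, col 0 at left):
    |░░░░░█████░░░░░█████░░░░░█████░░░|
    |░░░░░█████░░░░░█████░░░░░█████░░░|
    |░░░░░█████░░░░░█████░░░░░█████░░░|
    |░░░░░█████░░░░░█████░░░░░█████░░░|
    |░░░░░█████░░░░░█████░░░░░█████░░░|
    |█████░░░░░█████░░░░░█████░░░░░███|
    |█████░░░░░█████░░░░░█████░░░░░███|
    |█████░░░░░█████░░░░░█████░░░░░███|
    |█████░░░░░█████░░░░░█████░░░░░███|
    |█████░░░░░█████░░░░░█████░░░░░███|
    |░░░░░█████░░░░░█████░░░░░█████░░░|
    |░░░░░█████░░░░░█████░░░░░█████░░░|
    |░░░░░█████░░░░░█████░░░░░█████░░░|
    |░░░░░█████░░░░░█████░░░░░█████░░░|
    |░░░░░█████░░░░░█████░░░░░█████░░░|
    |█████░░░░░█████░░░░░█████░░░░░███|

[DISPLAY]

──────────────┨                          
━━━━━━━━━━━┏━━━━━━━━━━━━━━━━━━━━━━━━━━━━━
Modal      ┃ ImageViewer                 
───────────┠─────────────────────────────
hitecture a┃░░░░░█████░░░░░█████░░░░░████
andling imp┃░░░░░█████░░░░░█████░░░░░████
cess optimi┃░░░░░█████░░░░░█████░░░░░████
andling ana┃░░░░░█████░░░░░█████░░░░░████
tem analyze┃░░░░░█████░░░░░█████░░░░░████
───────────┃█████░░░░░█████░░░░░█████░░░░
    Exit?  ┃█████░░░░░█████░░░░░█████░░░░
e before cl┃█████░░░░░█████░░░░░█████░░░░
  [Yes]  No┗━━━━━━━━━━━━━━━━━━━━━━━━━━━━━
──────────────────┘mi┃                   


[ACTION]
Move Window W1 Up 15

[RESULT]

hitecture analyzes ca┃                   
andling imp┏━━━━━━━━━━━━━━━━━━━━━━━━━━━━━
cess optimi┃ ImageViewer                 
andling ana┠─────────────────────────────
tem analyze┃░░░░░█████░░░░░█████░░░░░████
───────────┃░░░░░█████░░░░░█████░░░░░████
    Exit?  ┃░░░░░█████░░░░░█████░░░░░████
e before cl┃░░░░░█████░░░░░█████░░░░░████
  [Yes]  No┃░░░░░█████░░░░░█████░░░░░████
───────────┃█████░░░░░█████░░░░░█████░░░░
mponent opt┃█████░░░░░█████░░░░░█████░░░░
           ┃█████░░░░░█████░░░░░█████░░░░
ocessing ma┗━━━━━━━━━━━━━━━━━━━━━━━━━━━━━
andling coordinates u┃                   


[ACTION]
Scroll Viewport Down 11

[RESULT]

mponent opt┃█████░░░░░█████░░░░░█████░░░░
           ┃█████░░░░░█████░░░░░█████░░░░
ocessing ma┗━━━━━━━━━━━━━━━━━━━━━━━━━━━━━
andling coordinates u┃                   
dule maintains thread┃                   
━━━━━━━━━━━━━━━━━━━━━┛                   
                                         
                                         
                                         
                                         
                                         
                                         
                                         
                                         


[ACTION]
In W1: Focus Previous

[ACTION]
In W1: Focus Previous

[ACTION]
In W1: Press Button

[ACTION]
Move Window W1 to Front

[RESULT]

mponent optimizes con┃█████░░░░░█████░░░░
                     ┃█████░░░░░█████░░░░
ocessing maintains da┃━━━━━━━━━━━━━━━━━━━
andling coordinates u┃                   
dule maintains thread┃                   
━━━━━━━━━━━━━━━━━━━━━┛                   
                                         
                                         
                                         
                                         
                                         
                                         
                                         
                                         
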